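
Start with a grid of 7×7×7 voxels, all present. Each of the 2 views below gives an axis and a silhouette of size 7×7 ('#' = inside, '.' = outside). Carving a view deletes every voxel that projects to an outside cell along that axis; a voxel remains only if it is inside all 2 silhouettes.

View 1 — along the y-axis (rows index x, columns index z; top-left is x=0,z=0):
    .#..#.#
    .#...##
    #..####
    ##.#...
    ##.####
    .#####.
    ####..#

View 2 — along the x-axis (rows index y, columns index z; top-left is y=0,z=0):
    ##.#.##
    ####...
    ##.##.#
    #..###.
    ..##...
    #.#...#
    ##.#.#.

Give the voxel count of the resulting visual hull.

119 voxels

before carving: 343 voxels (7×7×7)
step 1: project along y, AND mask (30/49) → |grid| = 210
step 2: project along x, AND mask (27/49) → |grid| = 119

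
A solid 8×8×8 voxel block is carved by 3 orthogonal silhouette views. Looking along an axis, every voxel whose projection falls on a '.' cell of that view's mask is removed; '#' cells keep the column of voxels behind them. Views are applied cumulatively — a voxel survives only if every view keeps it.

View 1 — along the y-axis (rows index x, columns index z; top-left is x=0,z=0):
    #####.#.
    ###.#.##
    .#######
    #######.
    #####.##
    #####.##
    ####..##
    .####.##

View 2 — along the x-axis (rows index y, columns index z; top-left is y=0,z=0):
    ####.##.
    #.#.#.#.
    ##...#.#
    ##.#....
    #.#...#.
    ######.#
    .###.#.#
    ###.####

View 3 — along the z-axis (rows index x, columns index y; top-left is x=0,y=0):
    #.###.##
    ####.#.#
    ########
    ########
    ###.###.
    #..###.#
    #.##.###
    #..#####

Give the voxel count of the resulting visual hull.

full grid |V| = 512
V1 y: intersect with XZ mask (52 set) -- 416 left
V2 x: intersect with YZ mask (39 set) -- 253 left
V3 z: intersect with XY mask (51 set) -- 207 left

207 voxels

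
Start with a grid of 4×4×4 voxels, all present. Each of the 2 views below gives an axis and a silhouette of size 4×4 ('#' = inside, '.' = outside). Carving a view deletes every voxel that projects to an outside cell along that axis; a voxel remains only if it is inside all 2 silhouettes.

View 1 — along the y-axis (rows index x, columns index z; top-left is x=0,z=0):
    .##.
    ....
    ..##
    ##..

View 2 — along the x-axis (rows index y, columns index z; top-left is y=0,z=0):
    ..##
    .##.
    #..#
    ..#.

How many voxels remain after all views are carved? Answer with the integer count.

remaining voxels: 11

before carving: 64 voxels (4×4×4)
V1 y: intersect with XZ mask (6 set) -- 24 left
V2 x: intersect with YZ mask (7 set) -- 11 left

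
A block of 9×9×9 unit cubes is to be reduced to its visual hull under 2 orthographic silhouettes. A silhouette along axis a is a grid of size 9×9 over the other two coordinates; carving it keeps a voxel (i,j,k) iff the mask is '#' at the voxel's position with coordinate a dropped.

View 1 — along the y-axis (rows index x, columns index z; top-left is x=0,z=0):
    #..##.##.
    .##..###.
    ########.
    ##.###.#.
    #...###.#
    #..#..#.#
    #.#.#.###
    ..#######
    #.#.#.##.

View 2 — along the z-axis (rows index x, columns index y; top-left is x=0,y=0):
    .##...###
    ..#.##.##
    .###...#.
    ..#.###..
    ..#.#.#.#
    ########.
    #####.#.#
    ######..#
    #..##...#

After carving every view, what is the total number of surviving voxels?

voxel count = 269

full grid |V| = 729
after view 1 [y-axis, 51 of 81 cells solid] → remaining = 459
after view 2 [z-axis, 48 of 81 cells solid] → remaining = 269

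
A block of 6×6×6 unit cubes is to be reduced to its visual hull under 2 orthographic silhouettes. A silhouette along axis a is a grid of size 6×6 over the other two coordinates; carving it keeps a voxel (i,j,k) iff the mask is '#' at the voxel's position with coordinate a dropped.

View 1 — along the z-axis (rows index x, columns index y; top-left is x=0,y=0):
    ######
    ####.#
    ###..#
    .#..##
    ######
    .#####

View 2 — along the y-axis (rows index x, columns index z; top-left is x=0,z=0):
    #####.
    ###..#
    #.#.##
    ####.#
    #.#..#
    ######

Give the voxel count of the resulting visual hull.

full grid |V| = 216
step 1: project along z, AND mask (29/36) → |grid| = 174
step 2: project along y, AND mask (27/36) → |grid| = 129

129 voxels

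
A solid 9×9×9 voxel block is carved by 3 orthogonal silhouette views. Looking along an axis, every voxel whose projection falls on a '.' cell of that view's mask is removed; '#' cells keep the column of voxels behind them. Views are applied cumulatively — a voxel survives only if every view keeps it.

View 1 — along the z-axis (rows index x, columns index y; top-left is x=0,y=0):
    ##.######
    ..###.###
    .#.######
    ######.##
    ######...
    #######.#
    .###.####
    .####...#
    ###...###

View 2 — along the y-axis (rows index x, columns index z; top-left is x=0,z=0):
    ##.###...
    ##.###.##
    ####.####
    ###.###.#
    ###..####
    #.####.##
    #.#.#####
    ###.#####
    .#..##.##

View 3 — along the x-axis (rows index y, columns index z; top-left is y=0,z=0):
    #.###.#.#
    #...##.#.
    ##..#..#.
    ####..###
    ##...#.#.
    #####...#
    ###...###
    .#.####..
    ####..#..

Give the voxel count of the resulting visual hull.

235 voxels

full grid |V| = 729
step 1: project along z, AND mask (61/81) → |grid| = 549
step 2: project along y, AND mask (61/81) → |grid| = 411
step 3: project along x, AND mask (47/81) → |grid| = 235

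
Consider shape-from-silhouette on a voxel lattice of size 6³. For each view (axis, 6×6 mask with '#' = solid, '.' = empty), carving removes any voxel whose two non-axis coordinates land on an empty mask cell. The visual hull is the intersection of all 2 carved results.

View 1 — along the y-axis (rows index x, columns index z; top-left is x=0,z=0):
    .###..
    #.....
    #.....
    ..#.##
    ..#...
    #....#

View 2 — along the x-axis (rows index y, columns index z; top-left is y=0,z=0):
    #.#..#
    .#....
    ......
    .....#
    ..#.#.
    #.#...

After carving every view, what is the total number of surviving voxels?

start: 6×6×6 = 216 voxels
step 1: project along y, AND mask (11/36) → |grid| = 66
step 2: project along x, AND mask (9/36) → |grid| = 21

voxel count = 21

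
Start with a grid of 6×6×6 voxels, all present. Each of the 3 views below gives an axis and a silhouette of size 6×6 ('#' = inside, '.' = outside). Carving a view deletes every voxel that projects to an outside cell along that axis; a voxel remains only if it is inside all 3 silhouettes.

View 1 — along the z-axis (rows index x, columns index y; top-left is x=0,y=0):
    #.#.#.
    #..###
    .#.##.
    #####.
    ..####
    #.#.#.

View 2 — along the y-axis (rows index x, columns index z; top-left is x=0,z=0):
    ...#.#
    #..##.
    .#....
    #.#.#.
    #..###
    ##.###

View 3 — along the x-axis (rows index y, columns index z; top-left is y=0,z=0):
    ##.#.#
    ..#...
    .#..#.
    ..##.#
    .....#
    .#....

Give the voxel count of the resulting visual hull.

21 voxels

initial block: 6^3 = 216
step 1: project along z, AND mask (22/36) → |grid| = 132
step 2: project along y, AND mask (18/36) → |grid| = 67
step 3: project along x, AND mask (12/36) → |grid| = 21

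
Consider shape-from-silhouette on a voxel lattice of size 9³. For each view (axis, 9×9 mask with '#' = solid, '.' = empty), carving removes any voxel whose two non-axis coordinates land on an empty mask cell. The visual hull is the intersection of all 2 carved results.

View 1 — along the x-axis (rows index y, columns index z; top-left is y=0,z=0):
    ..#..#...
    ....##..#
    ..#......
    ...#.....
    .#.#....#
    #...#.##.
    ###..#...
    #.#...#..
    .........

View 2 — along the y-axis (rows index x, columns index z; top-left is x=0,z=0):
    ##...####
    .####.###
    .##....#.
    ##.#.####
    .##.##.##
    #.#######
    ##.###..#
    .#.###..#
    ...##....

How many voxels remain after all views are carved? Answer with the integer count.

remaining voxels: 112

start: 9×9×9 = 729 voxels
[1] x-view keeps 21 columns → grid now 189
[2] y-view keeps 50 columns → grid now 112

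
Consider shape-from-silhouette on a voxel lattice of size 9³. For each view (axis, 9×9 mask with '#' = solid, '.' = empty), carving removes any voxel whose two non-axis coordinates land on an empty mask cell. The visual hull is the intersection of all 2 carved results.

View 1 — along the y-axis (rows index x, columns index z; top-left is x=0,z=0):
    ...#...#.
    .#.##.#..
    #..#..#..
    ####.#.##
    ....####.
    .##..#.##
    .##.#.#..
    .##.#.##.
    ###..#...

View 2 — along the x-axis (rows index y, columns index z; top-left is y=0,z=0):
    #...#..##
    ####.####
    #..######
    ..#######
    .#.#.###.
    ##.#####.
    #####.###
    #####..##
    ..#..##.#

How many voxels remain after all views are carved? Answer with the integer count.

full grid |V| = 729
carve view 1 (along y, XZ-mask fill 38/81): 342 voxels remain
carve view 2 (along x, YZ-mask fill 57/81): 238 voxels remain

|visual hull| = 238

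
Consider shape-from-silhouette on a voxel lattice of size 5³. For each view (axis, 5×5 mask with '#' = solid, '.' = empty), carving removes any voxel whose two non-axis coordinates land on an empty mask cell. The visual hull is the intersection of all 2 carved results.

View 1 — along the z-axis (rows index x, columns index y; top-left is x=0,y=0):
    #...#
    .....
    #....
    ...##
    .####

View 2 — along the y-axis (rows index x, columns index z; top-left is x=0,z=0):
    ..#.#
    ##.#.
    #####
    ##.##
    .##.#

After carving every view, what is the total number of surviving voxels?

29 voxels

start: 5×5×5 = 125 voxels
step 1: project along z, AND mask (9/25) → |grid| = 45
step 2: project along y, AND mask (17/25) → |grid| = 29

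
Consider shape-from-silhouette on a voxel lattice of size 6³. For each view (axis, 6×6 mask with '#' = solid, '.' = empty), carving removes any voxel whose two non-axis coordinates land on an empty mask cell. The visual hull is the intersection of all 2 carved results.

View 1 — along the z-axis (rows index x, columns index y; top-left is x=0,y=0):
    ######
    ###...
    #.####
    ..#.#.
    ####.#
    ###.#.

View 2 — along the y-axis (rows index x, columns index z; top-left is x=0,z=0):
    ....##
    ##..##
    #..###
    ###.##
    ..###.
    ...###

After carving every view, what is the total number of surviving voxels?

voxel count = 81

before carving: 216 voxels (6×6×6)
[1] z-view keeps 25 columns → grid now 150
[2] y-view keeps 21 columns → grid now 81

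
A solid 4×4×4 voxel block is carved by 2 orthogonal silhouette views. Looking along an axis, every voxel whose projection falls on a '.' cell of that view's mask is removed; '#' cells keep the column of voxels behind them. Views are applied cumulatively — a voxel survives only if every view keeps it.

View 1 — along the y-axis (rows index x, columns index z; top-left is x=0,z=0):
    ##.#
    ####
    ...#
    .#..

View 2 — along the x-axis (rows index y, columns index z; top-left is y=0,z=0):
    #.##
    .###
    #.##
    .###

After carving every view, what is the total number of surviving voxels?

26 voxels

start: 4×4×4 = 64 voxels
carve view 1 (along y, XZ-mask fill 9/16): 36 voxels remain
carve view 2 (along x, YZ-mask fill 12/16): 26 voxels remain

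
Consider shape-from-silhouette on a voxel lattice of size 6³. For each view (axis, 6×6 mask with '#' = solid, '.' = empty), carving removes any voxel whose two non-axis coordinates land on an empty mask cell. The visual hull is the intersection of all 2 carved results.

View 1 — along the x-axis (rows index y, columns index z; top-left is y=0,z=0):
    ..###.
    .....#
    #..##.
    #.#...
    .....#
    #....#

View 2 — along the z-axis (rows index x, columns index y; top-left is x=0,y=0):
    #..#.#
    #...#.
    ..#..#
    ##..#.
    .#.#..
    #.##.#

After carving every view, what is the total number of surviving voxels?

remaining voxels: 34

initial block: 6^3 = 216
  1. axis=0 (YZ plane), |mask|=12  ⇒  voxels=72
  2. axis=2 (XY plane), |mask|=16  ⇒  voxels=34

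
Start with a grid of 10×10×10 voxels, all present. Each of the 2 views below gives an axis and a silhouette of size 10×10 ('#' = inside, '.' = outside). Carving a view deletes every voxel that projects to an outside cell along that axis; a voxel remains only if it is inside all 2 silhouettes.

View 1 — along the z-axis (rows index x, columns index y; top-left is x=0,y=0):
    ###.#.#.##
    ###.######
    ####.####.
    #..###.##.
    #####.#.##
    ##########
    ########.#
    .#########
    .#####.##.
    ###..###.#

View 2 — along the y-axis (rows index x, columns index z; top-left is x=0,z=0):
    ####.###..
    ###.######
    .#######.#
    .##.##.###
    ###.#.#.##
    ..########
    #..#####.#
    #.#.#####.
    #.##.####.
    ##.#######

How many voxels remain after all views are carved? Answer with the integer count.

voxel count = 610

initial block: 10^3 = 1000
[1] z-view keeps 80 columns → grid now 800
[2] y-view keeps 76 columns → grid now 610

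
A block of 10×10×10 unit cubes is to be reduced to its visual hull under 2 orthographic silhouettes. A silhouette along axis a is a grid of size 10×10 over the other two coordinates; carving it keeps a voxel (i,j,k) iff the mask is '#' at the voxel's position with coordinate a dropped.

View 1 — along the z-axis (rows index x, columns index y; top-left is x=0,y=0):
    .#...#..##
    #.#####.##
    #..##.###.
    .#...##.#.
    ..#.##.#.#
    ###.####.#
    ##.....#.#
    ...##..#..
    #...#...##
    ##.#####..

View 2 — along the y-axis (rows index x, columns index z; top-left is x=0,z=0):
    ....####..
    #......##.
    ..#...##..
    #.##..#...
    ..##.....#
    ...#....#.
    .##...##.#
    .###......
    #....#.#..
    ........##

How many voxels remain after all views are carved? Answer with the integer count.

full grid |V| = 1000
step 1: project along z, AND mask (53/100) → |grid| = 530
step 2: project along y, AND mask (32/100) → |grid| = 160

remaining voxels: 160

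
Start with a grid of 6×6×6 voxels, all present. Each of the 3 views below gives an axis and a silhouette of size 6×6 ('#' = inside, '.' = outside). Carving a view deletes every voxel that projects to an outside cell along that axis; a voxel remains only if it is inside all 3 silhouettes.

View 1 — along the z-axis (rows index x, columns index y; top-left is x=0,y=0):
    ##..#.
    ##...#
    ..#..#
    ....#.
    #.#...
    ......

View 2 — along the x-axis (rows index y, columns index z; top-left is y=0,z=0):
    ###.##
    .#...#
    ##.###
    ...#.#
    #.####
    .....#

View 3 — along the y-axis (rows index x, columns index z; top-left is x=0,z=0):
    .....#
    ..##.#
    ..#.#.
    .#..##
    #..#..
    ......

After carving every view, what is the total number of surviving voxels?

full grid |V| = 216
carve view 1 (along z, XY-mask fill 11/36): 66 voxels remain
carve view 2 (along x, YZ-mask fill 20/36): 41 voxels remain
carve view 3 (along y, XZ-mask fill 11/36): 13 voxels remain

|visual hull| = 13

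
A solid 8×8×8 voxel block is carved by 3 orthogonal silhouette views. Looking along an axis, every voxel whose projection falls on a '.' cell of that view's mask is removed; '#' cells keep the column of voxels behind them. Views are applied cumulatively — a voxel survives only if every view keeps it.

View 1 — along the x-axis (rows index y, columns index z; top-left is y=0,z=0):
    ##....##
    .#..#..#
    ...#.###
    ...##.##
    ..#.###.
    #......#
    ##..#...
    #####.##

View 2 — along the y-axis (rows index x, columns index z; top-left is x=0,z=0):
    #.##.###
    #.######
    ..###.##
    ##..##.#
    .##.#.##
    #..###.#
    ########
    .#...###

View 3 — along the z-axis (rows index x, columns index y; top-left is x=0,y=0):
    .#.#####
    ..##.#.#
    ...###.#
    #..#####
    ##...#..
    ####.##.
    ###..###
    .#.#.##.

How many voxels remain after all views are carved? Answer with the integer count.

full grid |V| = 512
  1. axis=0 (YZ plane), |mask|=31  ⇒  voxels=248
  2. axis=1 (XZ plane), |mask|=45  ⇒  voxels=181
  3. axis=2 (XY plane), |mask|=39  ⇒  voxels=110

110 voxels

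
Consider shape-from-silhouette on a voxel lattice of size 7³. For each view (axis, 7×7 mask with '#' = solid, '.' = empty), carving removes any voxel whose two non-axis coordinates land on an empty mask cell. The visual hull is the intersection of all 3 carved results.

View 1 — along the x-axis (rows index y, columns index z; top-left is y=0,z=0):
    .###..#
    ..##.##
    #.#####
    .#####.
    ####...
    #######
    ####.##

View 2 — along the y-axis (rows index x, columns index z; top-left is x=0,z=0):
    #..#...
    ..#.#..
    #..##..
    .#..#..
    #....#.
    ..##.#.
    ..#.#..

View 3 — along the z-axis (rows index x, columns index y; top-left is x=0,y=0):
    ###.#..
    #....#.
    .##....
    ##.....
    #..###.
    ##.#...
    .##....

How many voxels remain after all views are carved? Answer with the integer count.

start: 7×7×7 = 343 voxels
step 1: project along x, AND mask (36/49) → |grid| = 252
step 2: project along y, AND mask (16/49) → |grid| = 81
step 3: project along z, AND mask (19/49) → |grid| = 29

|visual hull| = 29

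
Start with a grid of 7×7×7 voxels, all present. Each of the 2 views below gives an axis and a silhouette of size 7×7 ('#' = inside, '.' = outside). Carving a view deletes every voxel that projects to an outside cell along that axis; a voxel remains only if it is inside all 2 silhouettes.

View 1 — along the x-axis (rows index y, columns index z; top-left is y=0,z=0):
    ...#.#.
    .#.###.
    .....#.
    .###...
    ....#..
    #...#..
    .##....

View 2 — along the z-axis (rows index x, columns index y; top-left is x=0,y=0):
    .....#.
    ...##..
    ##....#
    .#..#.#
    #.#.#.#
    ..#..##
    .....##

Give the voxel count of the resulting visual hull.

full grid |V| = 343
step 1: project along x, AND mask (15/49) → |grid| = 105
step 2: project along z, AND mask (18/49) → |grid| = 36

voxel count = 36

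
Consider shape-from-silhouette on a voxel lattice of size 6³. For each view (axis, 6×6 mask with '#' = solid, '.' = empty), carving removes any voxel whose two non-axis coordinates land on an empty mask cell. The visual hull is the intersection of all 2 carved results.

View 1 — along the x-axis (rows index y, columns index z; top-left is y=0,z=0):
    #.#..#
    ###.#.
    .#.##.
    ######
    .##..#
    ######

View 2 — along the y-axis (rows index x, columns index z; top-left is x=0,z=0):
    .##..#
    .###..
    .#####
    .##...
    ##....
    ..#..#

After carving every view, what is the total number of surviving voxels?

full grid |V| = 216
  1. axis=0 (YZ plane), |mask|=25  ⇒  voxels=150
  2. axis=1 (XZ plane), |mask|=17  ⇒  voxels=76

remaining voxels: 76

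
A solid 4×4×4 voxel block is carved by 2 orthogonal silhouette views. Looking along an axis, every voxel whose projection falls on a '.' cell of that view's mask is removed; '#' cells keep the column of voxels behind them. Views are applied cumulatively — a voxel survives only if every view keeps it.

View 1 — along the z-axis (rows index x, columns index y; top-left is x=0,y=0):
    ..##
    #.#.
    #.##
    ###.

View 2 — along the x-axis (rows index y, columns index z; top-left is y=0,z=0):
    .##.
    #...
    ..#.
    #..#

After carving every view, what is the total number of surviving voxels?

initial block: 4^3 = 64
step 1: project along z, AND mask (10/16) → |grid| = 40
step 2: project along x, AND mask (6/16) → |grid| = 15

|visual hull| = 15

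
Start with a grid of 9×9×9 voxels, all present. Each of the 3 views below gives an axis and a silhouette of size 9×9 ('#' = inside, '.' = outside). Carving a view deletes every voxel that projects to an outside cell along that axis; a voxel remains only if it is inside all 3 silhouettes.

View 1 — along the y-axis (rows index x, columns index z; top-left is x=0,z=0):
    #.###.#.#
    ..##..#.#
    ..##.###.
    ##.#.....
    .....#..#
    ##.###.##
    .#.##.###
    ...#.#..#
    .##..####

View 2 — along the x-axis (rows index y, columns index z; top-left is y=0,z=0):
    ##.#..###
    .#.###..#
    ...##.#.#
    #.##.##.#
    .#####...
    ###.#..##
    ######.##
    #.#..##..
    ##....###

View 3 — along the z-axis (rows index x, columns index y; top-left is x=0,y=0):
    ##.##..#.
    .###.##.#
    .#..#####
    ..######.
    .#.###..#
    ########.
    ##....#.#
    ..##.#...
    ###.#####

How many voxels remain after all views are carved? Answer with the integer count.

155 voxels

start: 9×9×9 = 729 voxels
step 1: project along y, AND mask (42/81) → |grid| = 378
step 2: project along x, AND mask (49/81) → |grid| = 234
step 3: project along z, AND mask (51/81) → |grid| = 155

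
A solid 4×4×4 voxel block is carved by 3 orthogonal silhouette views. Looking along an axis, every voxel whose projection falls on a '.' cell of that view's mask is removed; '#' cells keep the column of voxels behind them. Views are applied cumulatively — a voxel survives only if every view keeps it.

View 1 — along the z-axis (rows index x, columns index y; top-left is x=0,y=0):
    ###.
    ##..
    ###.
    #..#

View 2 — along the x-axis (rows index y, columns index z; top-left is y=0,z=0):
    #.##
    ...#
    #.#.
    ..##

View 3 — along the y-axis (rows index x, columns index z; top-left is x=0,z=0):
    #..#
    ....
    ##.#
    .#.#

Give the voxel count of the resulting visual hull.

initial block: 4^3 = 64
carve view 1 (along z, XY-mask fill 10/16): 40 voxels remain
carve view 2 (along x, YZ-mask fill 8/16): 21 voxels remain
carve view 3 (along y, XZ-mask fill 7/16): 10 voxels remain

voxel count = 10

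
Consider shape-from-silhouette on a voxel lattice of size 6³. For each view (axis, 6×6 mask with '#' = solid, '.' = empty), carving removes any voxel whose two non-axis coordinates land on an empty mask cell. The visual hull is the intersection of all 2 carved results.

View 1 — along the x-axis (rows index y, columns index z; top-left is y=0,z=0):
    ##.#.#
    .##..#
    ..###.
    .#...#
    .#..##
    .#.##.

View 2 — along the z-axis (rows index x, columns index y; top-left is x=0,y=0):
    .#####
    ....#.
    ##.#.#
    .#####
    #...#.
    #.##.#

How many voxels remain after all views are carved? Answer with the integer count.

before carving: 216 voxels (6×6×6)
[1] x-view keeps 18 columns → grid now 108
[2] z-view keeps 21 columns → grid now 62

62 voxels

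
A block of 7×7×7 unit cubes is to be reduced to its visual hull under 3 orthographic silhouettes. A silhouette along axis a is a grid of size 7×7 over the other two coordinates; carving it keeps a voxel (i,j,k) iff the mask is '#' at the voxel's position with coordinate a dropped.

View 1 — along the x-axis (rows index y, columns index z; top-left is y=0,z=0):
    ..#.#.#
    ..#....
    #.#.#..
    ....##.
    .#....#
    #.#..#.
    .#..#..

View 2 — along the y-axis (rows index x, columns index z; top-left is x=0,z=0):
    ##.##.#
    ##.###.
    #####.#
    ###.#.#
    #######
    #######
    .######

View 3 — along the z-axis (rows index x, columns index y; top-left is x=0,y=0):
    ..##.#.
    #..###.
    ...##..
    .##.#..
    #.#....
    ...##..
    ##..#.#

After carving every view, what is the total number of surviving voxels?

start: 7×7×7 = 343 voxels
  1. axis=0 (YZ plane), |mask|=16  ⇒  voxels=112
  2. axis=1 (XZ plane), |mask|=41  ⇒  voxels=94
  3. axis=2 (XY plane), |mask|=20  ⇒  voxels=37

remaining voxels: 37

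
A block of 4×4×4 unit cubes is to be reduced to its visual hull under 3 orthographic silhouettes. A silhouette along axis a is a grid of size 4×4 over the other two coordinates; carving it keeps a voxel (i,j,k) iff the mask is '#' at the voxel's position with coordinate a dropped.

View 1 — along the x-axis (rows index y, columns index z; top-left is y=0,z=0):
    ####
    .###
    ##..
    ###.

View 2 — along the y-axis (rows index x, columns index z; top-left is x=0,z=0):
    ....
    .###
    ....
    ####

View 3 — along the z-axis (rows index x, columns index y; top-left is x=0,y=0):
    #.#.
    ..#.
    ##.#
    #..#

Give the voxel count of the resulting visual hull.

8 voxels

initial block: 4^3 = 64
step 1: project along x, AND mask (12/16) → |grid| = 48
step 2: project along y, AND mask (7/16) → |grid| = 21
step 3: project along z, AND mask (8/16) → |grid| = 8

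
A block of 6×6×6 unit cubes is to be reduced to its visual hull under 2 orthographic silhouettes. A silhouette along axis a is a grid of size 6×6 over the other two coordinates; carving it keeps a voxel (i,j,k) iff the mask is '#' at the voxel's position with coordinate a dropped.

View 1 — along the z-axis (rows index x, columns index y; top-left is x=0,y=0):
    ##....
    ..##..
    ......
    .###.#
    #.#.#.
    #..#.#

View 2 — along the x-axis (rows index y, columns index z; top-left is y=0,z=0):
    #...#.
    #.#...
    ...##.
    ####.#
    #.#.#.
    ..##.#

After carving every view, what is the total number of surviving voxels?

40 voxels

full grid |V| = 216
after view 1 [z-axis, 14 of 36 cells solid] → remaining = 84
after view 2 [x-axis, 17 of 36 cells solid] → remaining = 40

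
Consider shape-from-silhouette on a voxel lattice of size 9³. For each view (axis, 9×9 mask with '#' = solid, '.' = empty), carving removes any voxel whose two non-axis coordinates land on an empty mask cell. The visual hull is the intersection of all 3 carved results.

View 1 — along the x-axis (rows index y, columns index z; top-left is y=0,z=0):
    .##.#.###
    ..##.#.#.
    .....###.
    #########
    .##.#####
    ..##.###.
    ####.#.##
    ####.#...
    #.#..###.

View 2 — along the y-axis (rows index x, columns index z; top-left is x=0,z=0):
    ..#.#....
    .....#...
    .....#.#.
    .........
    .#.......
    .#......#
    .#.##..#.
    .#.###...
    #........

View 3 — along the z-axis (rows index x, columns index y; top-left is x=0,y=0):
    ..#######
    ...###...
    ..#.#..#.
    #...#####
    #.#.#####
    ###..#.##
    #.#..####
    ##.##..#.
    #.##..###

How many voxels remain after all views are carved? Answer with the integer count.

start: 9×9×9 = 729 voxels
after view 1 [x-axis, 51 of 81 cells solid] → remaining = 459
after view 2 [y-axis, 17 of 81 cells solid] → remaining = 95
after view 3 [z-axis, 49 of 81 cells solid] → remaining = 53

remaining voxels: 53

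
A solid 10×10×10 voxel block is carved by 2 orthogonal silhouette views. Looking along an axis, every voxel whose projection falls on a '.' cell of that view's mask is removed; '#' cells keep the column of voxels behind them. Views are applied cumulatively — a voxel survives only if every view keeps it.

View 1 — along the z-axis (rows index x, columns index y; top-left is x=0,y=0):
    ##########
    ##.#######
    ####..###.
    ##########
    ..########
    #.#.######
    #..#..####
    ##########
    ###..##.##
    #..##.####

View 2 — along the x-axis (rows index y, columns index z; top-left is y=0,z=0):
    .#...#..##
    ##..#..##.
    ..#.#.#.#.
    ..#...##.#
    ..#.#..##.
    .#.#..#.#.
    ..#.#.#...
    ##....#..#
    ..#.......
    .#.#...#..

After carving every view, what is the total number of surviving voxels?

remaining voxels: 285

start: 10×10×10 = 1000 voxels
[1] z-view keeps 82 columns → grid now 820
[2] x-view keeps 36 columns → grid now 285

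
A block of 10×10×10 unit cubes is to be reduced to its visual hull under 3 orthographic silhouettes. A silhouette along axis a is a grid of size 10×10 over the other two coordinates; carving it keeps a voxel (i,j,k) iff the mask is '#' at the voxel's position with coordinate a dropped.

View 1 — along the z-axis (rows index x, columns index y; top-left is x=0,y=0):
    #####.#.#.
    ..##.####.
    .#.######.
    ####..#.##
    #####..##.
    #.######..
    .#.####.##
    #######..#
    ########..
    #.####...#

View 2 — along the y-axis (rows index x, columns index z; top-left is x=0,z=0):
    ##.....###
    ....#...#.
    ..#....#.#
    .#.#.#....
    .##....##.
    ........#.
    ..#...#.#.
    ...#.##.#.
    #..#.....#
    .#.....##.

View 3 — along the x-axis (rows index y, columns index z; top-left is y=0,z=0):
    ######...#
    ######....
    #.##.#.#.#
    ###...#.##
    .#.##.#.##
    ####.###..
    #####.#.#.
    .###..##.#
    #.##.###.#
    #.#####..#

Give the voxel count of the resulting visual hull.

remaining voxels: 132

initial block: 10^3 = 1000
V1 z: intersect with XY mask (70 set) -- 700 left
V2 y: intersect with XZ mask (31 set) -- 219 left
V3 x: intersect with YZ mask (65 set) -- 132 left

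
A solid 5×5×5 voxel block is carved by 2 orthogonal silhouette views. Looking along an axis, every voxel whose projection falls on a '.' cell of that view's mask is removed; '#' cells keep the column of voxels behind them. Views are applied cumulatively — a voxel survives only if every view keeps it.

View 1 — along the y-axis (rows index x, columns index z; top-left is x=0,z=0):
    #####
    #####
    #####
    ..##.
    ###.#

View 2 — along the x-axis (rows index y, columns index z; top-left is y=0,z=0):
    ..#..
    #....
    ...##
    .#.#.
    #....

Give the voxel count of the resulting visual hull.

29 voxels

start: 5×5×5 = 125 voxels
  1. axis=1 (XZ plane), |mask|=21  ⇒  voxels=105
  2. axis=0 (YZ plane), |mask|=7  ⇒  voxels=29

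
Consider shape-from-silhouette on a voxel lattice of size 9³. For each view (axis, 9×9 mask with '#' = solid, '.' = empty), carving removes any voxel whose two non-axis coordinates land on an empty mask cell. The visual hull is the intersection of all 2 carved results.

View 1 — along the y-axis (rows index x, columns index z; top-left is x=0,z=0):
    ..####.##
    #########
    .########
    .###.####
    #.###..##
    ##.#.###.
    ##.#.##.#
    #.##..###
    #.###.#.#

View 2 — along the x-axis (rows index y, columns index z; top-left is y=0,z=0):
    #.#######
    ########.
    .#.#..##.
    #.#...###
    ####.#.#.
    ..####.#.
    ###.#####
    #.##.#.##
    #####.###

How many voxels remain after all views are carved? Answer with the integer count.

voxel count = 392

start: 9×9×9 = 729 voxels
after view 1 [y-axis, 60 of 81 cells solid] → remaining = 540
after view 2 [x-axis, 58 of 81 cells solid] → remaining = 392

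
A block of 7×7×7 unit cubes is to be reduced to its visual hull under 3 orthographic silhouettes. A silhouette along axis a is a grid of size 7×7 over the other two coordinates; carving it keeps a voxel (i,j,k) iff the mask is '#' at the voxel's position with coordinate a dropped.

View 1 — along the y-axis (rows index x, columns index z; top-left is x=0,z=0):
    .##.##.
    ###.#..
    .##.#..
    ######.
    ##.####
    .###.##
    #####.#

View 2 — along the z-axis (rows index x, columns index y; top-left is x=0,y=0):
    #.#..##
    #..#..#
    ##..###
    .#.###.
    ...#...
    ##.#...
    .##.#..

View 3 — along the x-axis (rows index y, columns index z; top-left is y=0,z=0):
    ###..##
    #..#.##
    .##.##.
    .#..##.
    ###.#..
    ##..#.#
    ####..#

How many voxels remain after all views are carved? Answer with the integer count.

voxel count = 63

before carving: 343 voxels (7×7×7)
[1] y-view keeps 34 columns → grid now 238
[2] z-view keeps 23 columns → grid now 106
[3] x-view keeps 29 columns → grid now 63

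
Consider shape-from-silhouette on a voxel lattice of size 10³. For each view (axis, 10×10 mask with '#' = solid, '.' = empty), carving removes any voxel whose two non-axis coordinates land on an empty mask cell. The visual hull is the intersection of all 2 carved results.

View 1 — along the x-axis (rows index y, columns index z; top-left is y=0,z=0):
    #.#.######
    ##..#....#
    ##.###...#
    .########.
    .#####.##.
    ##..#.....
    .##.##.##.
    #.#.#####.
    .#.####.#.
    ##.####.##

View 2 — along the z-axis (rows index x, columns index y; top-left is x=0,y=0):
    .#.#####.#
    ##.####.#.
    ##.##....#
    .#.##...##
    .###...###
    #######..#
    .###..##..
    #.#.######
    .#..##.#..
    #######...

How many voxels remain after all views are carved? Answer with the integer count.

start: 10×10×10 = 1000 voxels
after view 1 [x-axis, 63 of 100 cells solid] → remaining = 630
after view 2 [z-axis, 62 of 100 cells solid] → remaining = 387

387 voxels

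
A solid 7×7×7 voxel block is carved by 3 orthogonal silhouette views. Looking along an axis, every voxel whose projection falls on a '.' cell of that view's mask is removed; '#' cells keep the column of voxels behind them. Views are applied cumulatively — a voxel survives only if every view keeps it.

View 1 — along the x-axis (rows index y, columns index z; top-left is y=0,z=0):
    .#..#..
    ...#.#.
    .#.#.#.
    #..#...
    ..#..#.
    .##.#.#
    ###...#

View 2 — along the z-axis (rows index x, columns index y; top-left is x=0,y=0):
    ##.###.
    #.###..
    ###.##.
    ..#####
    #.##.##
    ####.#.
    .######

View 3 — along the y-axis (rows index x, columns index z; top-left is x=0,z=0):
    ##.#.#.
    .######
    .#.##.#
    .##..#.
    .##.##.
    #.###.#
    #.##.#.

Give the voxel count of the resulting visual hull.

initial block: 7^3 = 343
step 1: project along x, AND mask (19/49) → |grid| = 133
step 2: project along z, AND mask (35/49) → |grid| = 94
step 3: project along y, AND mask (30/49) → |grid| = 59

59 voxels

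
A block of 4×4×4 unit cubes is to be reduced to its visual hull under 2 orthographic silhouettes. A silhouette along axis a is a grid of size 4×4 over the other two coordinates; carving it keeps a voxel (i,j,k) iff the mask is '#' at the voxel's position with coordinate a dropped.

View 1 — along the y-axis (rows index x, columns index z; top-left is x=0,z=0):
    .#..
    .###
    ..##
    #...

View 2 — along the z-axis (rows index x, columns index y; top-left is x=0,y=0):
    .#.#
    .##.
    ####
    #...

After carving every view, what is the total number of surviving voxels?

voxel count = 17

full grid |V| = 64
[1] y-view keeps 7 columns → grid now 28
[2] z-view keeps 9 columns → grid now 17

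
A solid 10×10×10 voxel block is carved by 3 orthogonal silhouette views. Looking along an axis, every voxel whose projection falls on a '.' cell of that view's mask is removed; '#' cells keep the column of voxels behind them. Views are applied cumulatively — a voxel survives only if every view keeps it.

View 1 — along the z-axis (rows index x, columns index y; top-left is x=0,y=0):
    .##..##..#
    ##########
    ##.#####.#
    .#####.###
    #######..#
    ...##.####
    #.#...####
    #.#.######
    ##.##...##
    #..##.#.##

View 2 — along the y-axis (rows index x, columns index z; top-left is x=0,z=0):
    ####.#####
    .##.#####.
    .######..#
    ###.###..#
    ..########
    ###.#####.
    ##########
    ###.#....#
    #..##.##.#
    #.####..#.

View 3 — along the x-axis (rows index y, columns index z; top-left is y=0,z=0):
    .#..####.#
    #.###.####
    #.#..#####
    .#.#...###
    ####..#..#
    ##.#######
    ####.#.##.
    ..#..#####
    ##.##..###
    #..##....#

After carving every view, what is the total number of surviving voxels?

start: 10×10×10 = 1000 voxels
after view 1 [z-axis, 71 of 100 cells solid] → remaining = 710
after view 2 [y-axis, 73 of 100 cells solid] → remaining = 511
after view 3 [x-axis, 65 of 100 cells solid] → remaining = 317

317 voxels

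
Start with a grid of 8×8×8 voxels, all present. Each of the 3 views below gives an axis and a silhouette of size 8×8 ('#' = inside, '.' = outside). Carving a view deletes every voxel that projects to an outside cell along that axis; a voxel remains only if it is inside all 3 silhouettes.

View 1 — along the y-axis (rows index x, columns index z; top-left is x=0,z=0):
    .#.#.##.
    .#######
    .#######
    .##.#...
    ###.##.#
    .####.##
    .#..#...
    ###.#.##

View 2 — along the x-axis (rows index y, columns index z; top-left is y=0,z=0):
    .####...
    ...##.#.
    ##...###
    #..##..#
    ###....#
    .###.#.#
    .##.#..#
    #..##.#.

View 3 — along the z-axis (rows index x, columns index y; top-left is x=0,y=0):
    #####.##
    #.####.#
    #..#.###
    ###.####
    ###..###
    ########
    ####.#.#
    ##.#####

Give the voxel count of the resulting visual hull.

initial block: 8^3 = 512
carve view 1 (along y, XZ-mask fill 41/64): 328 voxels remain
carve view 2 (along x, YZ-mask fill 33/64): 175 voxels remain
carve view 3 (along z, XY-mask fill 52/64): 140 voxels remain

140 voxels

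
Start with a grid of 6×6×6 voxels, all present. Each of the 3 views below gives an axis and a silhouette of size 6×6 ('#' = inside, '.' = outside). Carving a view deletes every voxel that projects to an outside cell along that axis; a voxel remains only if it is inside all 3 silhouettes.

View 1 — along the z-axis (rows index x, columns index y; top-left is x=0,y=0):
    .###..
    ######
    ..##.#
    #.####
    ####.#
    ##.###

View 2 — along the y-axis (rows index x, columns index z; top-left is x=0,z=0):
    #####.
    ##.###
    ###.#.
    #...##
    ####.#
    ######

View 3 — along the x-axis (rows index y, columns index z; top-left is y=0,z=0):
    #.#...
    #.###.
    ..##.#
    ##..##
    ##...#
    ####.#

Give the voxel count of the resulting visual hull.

before carving: 216 voxels (6×6×6)
[1] z-view keeps 27 columns → grid now 162
[2] y-view keeps 28 columns → grid now 127
[3] x-view keeps 21 columns → grid now 76

remaining voxels: 76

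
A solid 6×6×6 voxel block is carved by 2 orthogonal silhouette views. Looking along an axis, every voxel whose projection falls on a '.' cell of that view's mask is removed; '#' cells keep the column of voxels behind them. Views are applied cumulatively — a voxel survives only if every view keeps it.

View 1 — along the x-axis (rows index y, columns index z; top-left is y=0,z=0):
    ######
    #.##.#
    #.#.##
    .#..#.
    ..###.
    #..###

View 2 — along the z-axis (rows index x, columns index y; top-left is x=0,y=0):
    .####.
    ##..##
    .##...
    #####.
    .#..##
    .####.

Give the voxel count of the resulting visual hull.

initial block: 6^3 = 216
V1 x: intersect with YZ mask (23 set) -- 138 left
V2 z: intersect with XY mask (22 set) -- 81 left

|visual hull| = 81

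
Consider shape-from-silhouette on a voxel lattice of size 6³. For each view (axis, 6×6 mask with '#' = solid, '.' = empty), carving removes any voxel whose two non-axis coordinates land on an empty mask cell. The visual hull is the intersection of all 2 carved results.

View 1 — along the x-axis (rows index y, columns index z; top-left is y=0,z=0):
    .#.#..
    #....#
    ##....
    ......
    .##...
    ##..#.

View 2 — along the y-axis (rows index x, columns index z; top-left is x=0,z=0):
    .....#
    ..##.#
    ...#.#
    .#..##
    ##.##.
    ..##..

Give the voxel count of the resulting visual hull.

full grid |V| = 216
  1. axis=0 (YZ plane), |mask|=11  ⇒  voxels=66
  2. axis=1 (XZ plane), |mask|=15  ⇒  voxels=23

23 voxels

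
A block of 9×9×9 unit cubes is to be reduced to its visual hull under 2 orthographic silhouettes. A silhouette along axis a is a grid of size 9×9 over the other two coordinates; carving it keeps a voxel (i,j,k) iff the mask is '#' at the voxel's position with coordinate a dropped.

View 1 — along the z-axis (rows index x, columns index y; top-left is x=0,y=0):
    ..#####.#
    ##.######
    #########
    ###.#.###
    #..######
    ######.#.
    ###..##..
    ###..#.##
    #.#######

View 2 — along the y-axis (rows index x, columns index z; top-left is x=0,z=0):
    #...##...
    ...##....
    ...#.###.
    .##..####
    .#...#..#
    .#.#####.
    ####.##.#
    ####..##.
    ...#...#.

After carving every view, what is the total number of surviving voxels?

voxel count = 262

start: 9×9×9 = 729 voxels
carve view 1 (along z, XY-mask fill 63/81): 567 voxels remain
carve view 2 (along y, XZ-mask fill 39/81): 262 voxels remain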